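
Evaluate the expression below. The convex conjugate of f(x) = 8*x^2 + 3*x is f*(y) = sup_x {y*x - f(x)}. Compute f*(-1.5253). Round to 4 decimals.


f*(y) = sup_x {y*x - a*x^2 - b*x} = sup_x {(y-b)*x - a*x^2}
FOC: (y - b) - 2a*x = 0 => x* = (y - b)/(2a)
x* = (-1.5253 - 3)/(2*8) = -0.2828
f*(-1.5253) = (y-b)^2/(4a) = (-1.5253 - 3)^2/(4*8)
= 20.4783/32 = 0.6399


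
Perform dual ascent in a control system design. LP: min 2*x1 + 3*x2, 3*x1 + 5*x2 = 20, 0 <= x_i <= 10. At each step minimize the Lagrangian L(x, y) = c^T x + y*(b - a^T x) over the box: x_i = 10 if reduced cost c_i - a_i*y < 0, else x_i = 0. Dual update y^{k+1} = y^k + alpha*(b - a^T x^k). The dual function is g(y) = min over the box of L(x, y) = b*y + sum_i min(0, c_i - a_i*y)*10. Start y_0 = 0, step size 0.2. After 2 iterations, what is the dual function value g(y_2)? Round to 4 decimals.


Dual ascent for LP: min 2*x1 + 3*x2, 3*x1 + 5*x2 = 20, 0 <= x_i <= 10
Step 1: y^k = 0.0, reduced costs: (2.0, 3.0)
  x^k = (0.0, 0.0), subgradient = b - a^T x = 20.0
  y^{k+1} = 0.0 + 0.2*20.0 = 4.0
Step 2: y^k = 4.0, reduced costs: (-10.0, -17.0)
  x^k = (10.0, 10.0), subgradient = b - a^T x = -60.0
  y^{k+1} = 4.0 + 0.2*-60.0 = -8.0
Dual objective at y_2 = -8.0: reduced costs (26.0, 43.0), box minimizer x = (0.0, 0.0)
g(y_2) = b*y + (c1 - a1*y)*x1 + (c2 - a2*y)*x2 = 20*(-8.0) + 26.0*0.0 + 43.0*0.0 = -160.0 + 0.0 + 0.0 = -160.0


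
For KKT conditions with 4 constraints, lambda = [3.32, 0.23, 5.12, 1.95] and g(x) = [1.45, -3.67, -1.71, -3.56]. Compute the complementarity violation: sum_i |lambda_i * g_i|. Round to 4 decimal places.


KKT complementary slackness check:
lambda_1 * g_1 = 3.32 * 1.45 = 4.814
lambda_2 * g_2 = 0.23 * -3.67 = -0.8441
lambda_3 * g_3 = 5.12 * -1.71 = -8.7552
lambda_4 * g_4 = 1.95 * -3.56 = -6.942
Total violation = 4.814 + 0.8441 + 8.7552 + 6.942 = 21.3553


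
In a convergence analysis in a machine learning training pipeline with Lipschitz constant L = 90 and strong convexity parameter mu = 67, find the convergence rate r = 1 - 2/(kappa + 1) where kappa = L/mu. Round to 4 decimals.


Step 1: Compute the condition number.
kappa = L/mu = 90/67 = 1.3433
Step 2: Compute the convergence rate.
r = 1 - 2/(kappa + 1) = 1 - 2*mu/(L + mu) = (L - mu)/(L + mu) = 23/157 = 0.1465


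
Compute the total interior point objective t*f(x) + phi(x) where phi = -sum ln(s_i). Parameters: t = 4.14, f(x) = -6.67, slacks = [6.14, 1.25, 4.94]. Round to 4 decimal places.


Step 1: Compute log-barrier.
ln values: [1.8148, 0.2231, 1.5974]
phi = -(1.8148 + 0.2231 + 1.5974) = -3.6353
Step 2: Compute augmented objective.
t*f(x) = 4.14*-6.67 = -27.6138
Total = -27.6138 - 3.6353 = -31.2491


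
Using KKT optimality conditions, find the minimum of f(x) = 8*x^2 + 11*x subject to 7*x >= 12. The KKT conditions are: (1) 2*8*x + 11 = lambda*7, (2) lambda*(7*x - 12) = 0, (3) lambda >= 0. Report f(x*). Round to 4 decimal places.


Step 1: Try lambda = 0 (constraint inactive).
x_unc = -11/(2*8) = -0.6875
Check: 7*-0.6875 = -4.8125 < 12 -- violated!
Step 2: Constraint must be active: 7*x = 12
x* = 12/7 = 1.7143 (rounded; the exact value 12/7 is used below)
lambda = (2*8*(12/7) + 11)/7 = 5.4898
Step 3: Compute optimal value.
f(x*) = 8*(12/7)^2 + 11*(12/7) = 42.3673


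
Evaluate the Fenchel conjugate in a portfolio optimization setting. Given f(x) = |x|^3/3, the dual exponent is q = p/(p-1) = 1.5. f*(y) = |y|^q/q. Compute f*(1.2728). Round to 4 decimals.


The conjugate exponent q satisfies 1/p + 1/q = 1.
p = 3, so q = 3/(3 - 1) = 1.5
|y|^q = 1.2728^1.5 = 1.436
f*(1.2728) = 1.436 / 1.5 = 0.9573


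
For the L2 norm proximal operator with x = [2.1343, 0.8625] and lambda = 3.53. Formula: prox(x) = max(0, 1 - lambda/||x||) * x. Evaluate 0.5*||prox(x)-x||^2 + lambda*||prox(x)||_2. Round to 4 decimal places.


Step 1: Compute ||x||.
||x|| = 2.302
Step 2: Compute scaling factor.
scale = max(0, 1 - 3.53/2.302) = 0.0
Step 3: prox(x) = [0.0, 0.0]
||prox(x)|| = 0.0
Step 4: Proximal objective.
0.5*||prox-x||^2 = 2.6496
lambda*||prox|| = 0.0
Total = 2.6496


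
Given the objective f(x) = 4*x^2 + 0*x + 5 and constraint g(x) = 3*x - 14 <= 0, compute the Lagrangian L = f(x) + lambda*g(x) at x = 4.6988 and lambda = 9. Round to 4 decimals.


Step 1: Evaluate f(x).
f(4.6988) = 4*4.6988^2 + 0*4.6988 + 5 = 93.3149
Step 2: Evaluate g(x).
g(4.6988) = 3*4.6988 - 14 = 0.0964
Step 3: Compute Lagrangian.
L = 93.3149 + 9*0.0964 = 94.1825


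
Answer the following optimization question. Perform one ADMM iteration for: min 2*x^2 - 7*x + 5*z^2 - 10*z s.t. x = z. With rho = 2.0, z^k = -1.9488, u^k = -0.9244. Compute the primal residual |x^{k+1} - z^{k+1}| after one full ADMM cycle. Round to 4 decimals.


ADMM iteration with rho = 2.0, z^k = -1.9488, u^k = -0.9244
Step 1: x-update.
Minimize 2*x^2 - 7*x + (2.0/2)*(x + 1.9488 - 0.9244)^2
FOC: (2*2 + 2.0)*x = 7 + 2.0*(-1.9488 + 0.9244)
x^{k+1} = 0.8252
Step 2: z-update.
Minimize 5*z^2 - 10*z + (2.0/2)*(0.8252 - z - 0.9244)^2
FOC: (2*5 + 2.0)*z = 10 + 2.0*(0.8252 - 0.9244)
z^{k+1} = 0.8168
Step 3: u-update.
u^{k+1} = -0.9244 + 0.8252 - 0.8168 = -0.916
Step 4: Primal residual = |0.8252 - 0.8168| = 0.0084


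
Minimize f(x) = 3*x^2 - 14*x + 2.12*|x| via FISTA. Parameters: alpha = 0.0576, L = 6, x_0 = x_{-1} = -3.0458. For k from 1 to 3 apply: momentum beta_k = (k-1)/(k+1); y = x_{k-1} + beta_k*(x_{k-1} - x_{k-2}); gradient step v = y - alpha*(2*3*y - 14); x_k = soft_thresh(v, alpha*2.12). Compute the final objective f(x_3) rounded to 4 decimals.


FISTA on f(x) = 3*x^2 - 14*x + 2.12*|x|
L = 6, alpha = 0.0576
Iteration 1: beta = 0.0, y = -3.0458 + 0.0*(-3.0458 + 3.0458) = -3.0458
  grad(y) = -32.2748, v = y - alpha*grad = -1.1868
  prox(v) = soft_thresh(-1.1868, 0.1221) = -1.0647
Iteration 2: beta = 0.3333, y = -1.0647 + 0.3333*(-1.0647 + 3.0458) = -0.4043
  grad(y) = -16.4257, v = y - alpha*grad = 0.5418
  prox(v) = soft_thresh(0.5418, 0.1221) = 0.4197
Iteration 3: beta = 0.5, y = 0.4197 + 0.5*(0.4197 + 1.0647) = 1.1619
  grad(y) = -7.0285, v = y - alpha*grad = 1.5668
  prox(v) = soft_thresh(1.5668, 0.1221) = 1.4446
f(x_3) = 3*1.4446^2 - 14*1.4446 + 2.12*|1.4446| = -10.9014


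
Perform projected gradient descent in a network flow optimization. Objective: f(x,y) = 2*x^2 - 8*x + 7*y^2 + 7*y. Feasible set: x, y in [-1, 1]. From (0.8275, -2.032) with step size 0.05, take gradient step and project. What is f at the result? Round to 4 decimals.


Step 1: Compute gradient at (0.8275, -2.032).
grad_x = 2*2*0.8275 - 8 = -4.69
grad_y = 2*7*-2.032 + 7 = -21.448
Step 2: Gradient step.
x_raw = 0.8275 - 0.05*-4.69 = 1.062
y_raw = -2.032 - 0.05*-21.448 = -0.9596
Step 3: Project onto [-1, 1].
x_proj = clip(1.062) = 1.0
y_proj = clip(-0.9596) = -0.9596
Step 4: Evaluate f.
f(1.0, -0.9596) = -6.2714


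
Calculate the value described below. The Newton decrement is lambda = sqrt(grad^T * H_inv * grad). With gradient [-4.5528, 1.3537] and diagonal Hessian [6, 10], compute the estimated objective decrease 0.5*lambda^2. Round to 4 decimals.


Step 1: H is diagonal, so H^(-1) * g = [-0.7588, 0.1354].
Step 2: g^T H^(-1) g = sum_i g_i^2 / H_ii
  = (-4.5528)^2/6 + (1.3537)^2/10
  = 3.4547 + 0.1833 = 3.6379
Step 3: Objective decrease = 0.5 * g^T H^(-1) g = 1.819


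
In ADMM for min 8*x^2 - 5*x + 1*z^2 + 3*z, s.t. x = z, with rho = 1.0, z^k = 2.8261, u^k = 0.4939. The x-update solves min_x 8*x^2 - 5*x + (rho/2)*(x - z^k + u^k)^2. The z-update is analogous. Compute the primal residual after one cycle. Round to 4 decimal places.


ADMM iteration with rho = 1.0, z^k = 2.8261, u^k = 0.4939
Step 1: x-update.
Minimize 8*x^2 - 5*x + (1.0/2)*(x - 2.8261 + 0.4939)^2
FOC: (2*8 + 1.0)*x = 5 + 1.0*(2.8261 - 0.4939)
x^{k+1} = 0.4313
Step 2: z-update.
Minimize 1*z^2 + 3*z + (1.0/2)*(0.4313 - z + 0.4939)^2
FOC: (2*1 + 1.0)*z = -3 + 1.0*(0.4313 + 0.4939)
z^{k+1} = -0.6916
Step 3: u-update.
u^{k+1} = 0.4939 + 0.4313 + 0.6916 = 1.6168
Step 4: Primal residual = |0.4313 + 0.6916| = 1.1229


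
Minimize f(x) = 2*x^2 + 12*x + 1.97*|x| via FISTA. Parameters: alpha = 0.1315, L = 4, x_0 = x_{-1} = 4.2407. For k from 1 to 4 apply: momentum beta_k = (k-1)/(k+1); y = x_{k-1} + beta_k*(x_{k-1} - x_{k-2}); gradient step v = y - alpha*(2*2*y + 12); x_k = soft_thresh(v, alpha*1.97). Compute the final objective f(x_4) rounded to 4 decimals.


FISTA on f(x) = 2*x^2 + 12*x + 1.97*|x|
L = 4, alpha = 0.1315
Iteration 1: beta = 0.0, y = 4.2407 + 0.0*(4.2407 - 4.2407) = 4.2407
  grad(y) = 28.9628, v = y - alpha*grad = 0.4321
  prox(v) = soft_thresh(0.4321, 0.2591) = 0.173
Iteration 2: beta = 0.3333, y = 0.173 + 0.3333*(0.173 - 4.2407) = -1.1829
  grad(y) = 7.2686, v = y - alpha*grad = -2.1387
  prox(v) = soft_thresh(-2.1387, 0.2591) = -1.8796
Iteration 3: beta = 0.5, y = -1.8796 + 0.5*(-1.8796 - 0.173) = -2.9059
  grad(y) = 0.3762, v = y - alpha*grad = -2.9554
  prox(v) = soft_thresh(-2.9554, 0.2591) = -2.6964
Iteration 4: beta = 0.6, y = -2.6964 + 0.6*(-2.6964 + 1.8796) = -3.1864
  grad(y) = -0.7456, v = y - alpha*grad = -3.0884
  prox(v) = soft_thresh(-3.0884, 0.2591) = -2.8293
f(x_4) = 2*(-2.8293)^2 + 12*(-2.8293) + 1.97*|-2.8293| = -12.368


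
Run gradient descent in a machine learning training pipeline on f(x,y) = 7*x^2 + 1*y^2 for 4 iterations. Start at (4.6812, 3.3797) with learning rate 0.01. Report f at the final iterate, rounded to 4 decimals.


Gradient descent on f(x,y) = 7*x^2 + 1*y^2.
Starting point: (4.6812, 3.3797), alpha = 0.01
Step 1: grad_x = 2*7*4.6812 = 65.5368, grad_y = 2*1*3.3797 = 6.7594
  x_1 = 4.6812 - 0.01*65.5368 = 4.0258
  y_1 = 3.3797 - 0.01*6.7594 = 3.3121
Step 2: grad_x = 2*7*4.0258 = 56.3616, grad_y = 2*1*3.3121 = 6.6242
  x_2 = 4.0258 - 0.01*56.3616 = 3.4622
  y_2 = 3.3121 - 0.01*6.6242 = 3.2459
Step 3: grad_x = 2*7*3.4622 = 48.471, grad_y = 2*1*3.2459 = 6.4917
  x_3 = 3.4622 - 0.01*48.471 = 2.9775
  y_3 = 3.2459 - 0.01*6.4917 = 3.1809
Step 4: grad_x = 2*7*2.9775 = 41.6851, grad_y = 2*1*3.1809 = 6.3619
  x_4 = 2.9775 - 0.01*41.6851 = 2.5607
  y_4 = 3.1809 - 0.01*6.3619 = 3.1173
f(2.5607, 3.1173) = 7*2.5607^2 + 1*3.1173^2 = 55.6164


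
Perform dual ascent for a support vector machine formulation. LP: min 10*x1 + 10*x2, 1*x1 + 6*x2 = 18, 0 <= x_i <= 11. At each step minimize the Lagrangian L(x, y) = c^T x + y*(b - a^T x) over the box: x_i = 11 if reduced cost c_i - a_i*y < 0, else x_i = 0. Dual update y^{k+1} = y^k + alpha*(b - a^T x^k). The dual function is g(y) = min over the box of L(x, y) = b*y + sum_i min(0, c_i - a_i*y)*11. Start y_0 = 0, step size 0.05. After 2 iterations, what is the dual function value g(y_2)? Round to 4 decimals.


Dual ascent for LP: min 10*x1 + 10*x2, 1*x1 + 6*x2 = 18, 0 <= x_i <= 11
Step 1: y^k = 0.0, reduced costs: (10.0, 10.0)
  x^k = (0.0, 0.0), subgradient = b - a^T x = 18.0
  y^{k+1} = 0.0 + 0.05*18.0 = 0.9
Step 2: y^k = 0.9, reduced costs: (9.1, 4.6)
  x^k = (0.0, 0.0), subgradient = b - a^T x = 18.0
  y^{k+1} = 0.9 + 0.05*18.0 = 1.8
Dual objective at y_2 = 1.8: reduced costs (8.2, -0.8), box minimizer x = (0.0, 11.0)
g(y_2) = b*y + (c1 - a1*y)*x1 + (c2 - a2*y)*x2 = 18*1.8 + 8.2*0.0 + (-0.8)*11.0 = 32.4 + 0.0 - 8.8 = 23.6


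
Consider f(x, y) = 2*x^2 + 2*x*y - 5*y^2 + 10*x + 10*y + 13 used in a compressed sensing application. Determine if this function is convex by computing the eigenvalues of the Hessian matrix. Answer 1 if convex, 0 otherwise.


The Hessian of f(x,y) = 2*x^2 + 2*x*y - 5*y^2 + 10*x + 10*y + 13 is:
H = [[4, 2], [2, -10]]
Trace = 4 - 10 = -6
Determinant = 4*-10 - (2)^2 = -44
Discriminant = (-6)^2 - 4*-44 = 212.0
Eigenvalues: lambda_1 = -10.2801, lambda_2 = 4.2801
The function is not convex.

0


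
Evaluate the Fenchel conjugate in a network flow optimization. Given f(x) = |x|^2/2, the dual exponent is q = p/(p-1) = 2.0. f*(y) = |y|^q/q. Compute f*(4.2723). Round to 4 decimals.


The conjugate exponent q satisfies 1/p + 1/q = 1.
p = 2, so q = 2/(2 - 1) = 2.0
|y|^q = 4.2723^2.0 = 18.2525
f*(4.2723) = 18.2525 / 2.0 = 9.1263


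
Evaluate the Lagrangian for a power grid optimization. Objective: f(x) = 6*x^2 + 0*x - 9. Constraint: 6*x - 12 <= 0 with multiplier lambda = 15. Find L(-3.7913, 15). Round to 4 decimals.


Step 1: Evaluate f(x).
f(-3.7913) = 6*(-3.7913)^2 + 0*(-3.7913) - 9 = 77.2437
Step 2: Evaluate g(x).
g(-3.7913) = 6*-3.7913 - 12 = -34.7478
Step 3: Compute Lagrangian.
L = 77.2437 + 15*-34.7478 = -443.9733


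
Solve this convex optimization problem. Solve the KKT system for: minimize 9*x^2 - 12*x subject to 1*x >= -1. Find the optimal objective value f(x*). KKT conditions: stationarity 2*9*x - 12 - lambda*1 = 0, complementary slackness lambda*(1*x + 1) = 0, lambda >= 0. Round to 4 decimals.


Step 1: Try lambda = 0 (constraint inactive).
Stationarity: 2*9*x - 12 = 0
x* = 12/(2*9) = 2/3 = 0.6667 (rounded; the exact value 2/3 is used below)
Check constraint: 1*0.6667 = 0.6667 >= -1 -- satisfied.
Step 2: Compute optimal value.
f(x*) = 9*(2/3)^2 - 12*(2/3) = -4.0


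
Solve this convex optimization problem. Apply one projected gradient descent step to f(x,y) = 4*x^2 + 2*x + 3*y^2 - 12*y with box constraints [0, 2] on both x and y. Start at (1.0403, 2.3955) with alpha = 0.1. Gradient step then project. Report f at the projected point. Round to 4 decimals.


Step 1: Compute gradient at (1.0403, 2.3955).
grad_x = 2*4*1.0403 + 2 = 10.3224
grad_y = 2*3*2.3955 - 12 = 2.373
Step 2: Gradient step.
x_raw = 1.0403 - 0.1*10.3224 = 0.0081
y_raw = 2.3955 - 0.1*2.373 = 2.1582
Step 3: Project onto [0, 2].
x_proj = clip(0.0081) = 0.0081
y_proj = clip(2.1582) = 2.0
Step 4: Evaluate f.
f(0.0081, 2.0) = -11.9836


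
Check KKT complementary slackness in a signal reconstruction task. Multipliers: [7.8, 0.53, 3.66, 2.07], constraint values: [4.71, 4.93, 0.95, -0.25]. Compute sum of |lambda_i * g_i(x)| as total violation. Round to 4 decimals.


KKT complementary slackness check:
lambda_1 * g_1 = 7.8 * 4.71 = 36.738
lambda_2 * g_2 = 0.53 * 4.93 = 2.6129
lambda_3 * g_3 = 3.66 * 0.95 = 3.477
lambda_4 * g_4 = 2.07 * -0.25 = -0.5175
Total violation = 36.738 + 2.6129 + 3.477 + 0.5175 = 43.3454


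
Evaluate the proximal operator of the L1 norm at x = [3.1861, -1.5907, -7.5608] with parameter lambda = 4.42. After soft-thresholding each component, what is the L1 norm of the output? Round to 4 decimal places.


Soft-thresholding with lambda = 4.42:
prox(3.1861) = sign(3.1861)*max(|3.1861| - 4.42, 0) = 0.0
prox(-1.5907) = sign(-1.5907)*max(|-1.5907| - 4.42, 0) = 0.0
prox(-7.5608) = sign(-7.5608)*max(|-7.5608| - 4.42, 0) = -3.1408
prox(x) = [0.0, 0.0, -3.1408]
||prox(x)||_1 = 0.0 + 0.0 + 3.1408 = 3.1408


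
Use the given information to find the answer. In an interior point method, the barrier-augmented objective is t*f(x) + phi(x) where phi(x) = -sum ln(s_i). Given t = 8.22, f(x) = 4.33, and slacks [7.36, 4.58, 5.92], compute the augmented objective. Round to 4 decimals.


Step 1: Compute log-barrier.
ln values: [1.9961, 1.5217, 1.7783]
phi = -(1.9961 + 1.5217 + 1.7783) = -5.2961
Step 2: Compute augmented objective.
t*f(x) = 8.22*4.33 = 35.5926
Total = 35.5926 - 5.2961 = 30.2965


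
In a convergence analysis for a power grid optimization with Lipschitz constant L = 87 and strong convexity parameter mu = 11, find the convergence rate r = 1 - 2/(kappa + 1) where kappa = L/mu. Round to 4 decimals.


Step 1: Compute the condition number.
kappa = L/mu = 87/11 = 7.9091
Step 2: Compute the convergence rate.
r = 1 - 2/(kappa + 1) = 1 - 2*mu/(L + mu) = (L - mu)/(L + mu) = 76/98 = 0.7755


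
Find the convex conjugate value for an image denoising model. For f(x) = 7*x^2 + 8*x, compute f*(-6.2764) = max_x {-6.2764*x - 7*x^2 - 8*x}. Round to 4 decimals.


f*(y) = sup_x {y*x - a*x^2 - b*x} = sup_x {(y-b)*x - a*x^2}
FOC: (y - b) - 2a*x = 0 => x* = (y - b)/(2a)
x* = (-6.2764 - 8)/(2*7) = -1.0197
f*(-6.2764) = (y-b)^2/(4a) = (-6.2764 - 8)^2/(4*7)
= 203.8156/28 = 7.2791


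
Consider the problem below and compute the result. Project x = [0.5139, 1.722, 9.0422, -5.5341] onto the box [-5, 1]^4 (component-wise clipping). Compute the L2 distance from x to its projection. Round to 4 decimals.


Project each component onto [-5, 1].
clip(0.5139) = 0.5139, clip(1.722) = 1.0, clip(9.0422) = 1.0, clip(-5.5341) = -5.0
Projection = [0.5139, 1.0, 1.0, -5.0]
Squared diffs: [0.0, 0.5213, 64.677, 0.2853]
Distance = sqrt(65.4836) = 8.0922


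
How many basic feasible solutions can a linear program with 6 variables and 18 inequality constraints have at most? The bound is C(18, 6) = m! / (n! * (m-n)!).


Each vertex corresponds to some choice of n active constraints out of m, so the number of vertices is at most C(m, n) = m! / (n!(m-n)!).
m = 18, n = 6
Numerator: 18 * 17 * 16 * 15 * 14 * 13
Denominator: 6! = 720
C(18, 6) = 18564


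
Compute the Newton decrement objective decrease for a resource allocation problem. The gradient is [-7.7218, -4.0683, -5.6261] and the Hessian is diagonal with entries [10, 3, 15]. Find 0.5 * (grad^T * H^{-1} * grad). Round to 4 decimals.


Step 1: H is diagonal, so H^(-1) * g = [-0.7722, -1.3561, -0.3751].
Step 2: g^T H^(-1) g = sum_i g_i^2 / H_ii
  = (-7.7218)^2/10 + (-4.0683)^2/3 + (-5.6261)^2/15
  = 5.9626 + 5.517 + 2.1102 = 13.5898
Step 3: Objective decrease = 0.5 * g^T H^(-1) g = 6.7949


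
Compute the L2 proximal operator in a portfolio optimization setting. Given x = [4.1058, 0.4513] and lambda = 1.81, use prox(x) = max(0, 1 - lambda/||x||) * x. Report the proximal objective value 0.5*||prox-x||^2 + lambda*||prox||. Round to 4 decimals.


Step 1: Compute ||x||.
||x|| = 4.1305
Step 2: Compute scaling factor.
scale = max(0, 1 - 1.81/4.1305) = 0.5618
Step 3: prox(x) = [2.3066, 0.2535]
||prox(x)|| = 2.3205
Step 4: Proximal objective.
0.5*||prox-x||^2 = 1.6381
lambda*||prox|| = 4.2001
Total = 5.8382


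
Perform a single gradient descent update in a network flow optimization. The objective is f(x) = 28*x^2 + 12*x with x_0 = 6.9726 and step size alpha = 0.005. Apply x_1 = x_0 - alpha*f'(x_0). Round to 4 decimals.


We compute the gradient at x_0 and apply the update.
f'(x) = 56*x + 12
f'(6.9726) = 56*6.9726 + 12 = 402.4656
x_1 = 6.9726 - 0.005*402.4656 = 4.9603


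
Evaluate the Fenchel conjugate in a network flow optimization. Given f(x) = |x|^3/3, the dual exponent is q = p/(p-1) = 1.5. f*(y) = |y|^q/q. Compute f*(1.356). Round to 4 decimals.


The conjugate exponent q satisfies 1/p + 1/q = 1.
p = 3, so q = 3/(3 - 1) = 1.5
|y|^q = 1.356^1.5 = 1.579
f*(1.356) = 1.579 / 1.5 = 1.0527


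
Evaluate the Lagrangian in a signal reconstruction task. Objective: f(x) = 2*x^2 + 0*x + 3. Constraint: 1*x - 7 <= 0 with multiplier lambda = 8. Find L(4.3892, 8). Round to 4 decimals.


Step 1: Evaluate f(x).
f(4.3892) = 2*4.3892^2 + 0*4.3892 + 3 = 41.5302
Step 2: Evaluate g(x).
g(4.3892) = 1*4.3892 - 7 = -2.6108
Step 3: Compute Lagrangian.
L = 41.5302 + 8*-2.6108 = 20.6438


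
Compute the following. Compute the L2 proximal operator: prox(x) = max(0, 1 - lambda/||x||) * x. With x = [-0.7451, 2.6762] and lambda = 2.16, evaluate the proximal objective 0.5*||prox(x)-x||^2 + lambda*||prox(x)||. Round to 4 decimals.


Step 1: Compute ||x||.
||x|| = 2.778
Step 2: Compute scaling factor.
scale = max(0, 1 - 2.16/2.778) = 0.2225
Step 3: prox(x) = [-0.1658, 0.5953]
||prox(x)|| = 0.618
Step 4: Proximal objective.
0.5*||prox-x||^2 = 2.3328
lambda*||prox|| = 1.3349
Total = 3.6677


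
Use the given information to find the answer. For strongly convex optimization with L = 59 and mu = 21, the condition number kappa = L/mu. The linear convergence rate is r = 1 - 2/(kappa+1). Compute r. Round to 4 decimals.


Step 1: Compute the condition number.
kappa = L/mu = 59/21 = 2.8095
Step 2: Compute the convergence rate.
r = 1 - 2/(kappa + 1) = 1 - 2*mu/(L + mu) = (L - mu)/(L + mu) = 38/80 = 0.475


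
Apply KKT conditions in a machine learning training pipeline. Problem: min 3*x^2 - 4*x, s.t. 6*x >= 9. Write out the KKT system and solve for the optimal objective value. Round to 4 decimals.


Step 1: Try lambda = 0 (constraint inactive).
x_unc = 4/(2*3) = 0.6667
Check: 6*0.6667 = 4.0002 < 9 -- violated!
Step 2: Constraint must be active: 6*x = 9
x* = 9/6 = 1.5
lambda = (2*3*1.5 - 4)/6 = 0.8333
Step 3: Compute optimal value.
f(x*) = 3*1.5^2 - 4*1.5 = 0.75


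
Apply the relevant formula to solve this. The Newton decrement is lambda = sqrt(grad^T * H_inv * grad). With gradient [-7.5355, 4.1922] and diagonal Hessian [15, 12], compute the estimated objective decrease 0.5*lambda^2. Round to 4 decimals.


Step 1: H is diagonal, so H^(-1) * g = [-0.5024, 0.3494].
Step 2: g^T H^(-1) g = sum_i g_i^2 / H_ii
  = (-7.5355)^2/15 + (4.1922)^2/12
  = 3.7856 + 1.4645 = 5.2501
Step 3: Objective decrease = 0.5 * g^T H^(-1) g = 2.6251


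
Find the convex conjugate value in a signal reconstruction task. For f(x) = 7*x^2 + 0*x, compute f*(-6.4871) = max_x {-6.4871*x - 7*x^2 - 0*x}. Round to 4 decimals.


f*(y) = sup_x {y*x - a*x^2 - b*x} = sup_x {(y-b)*x - a*x^2}
FOC: (y - b) - 2a*x = 0 => x* = (y - b)/(2a)
x* = (-6.4871 - 0)/(2*7) = -0.4634
f*(-6.4871) = (y-b)^2/(4a) = (-6.4871 - 0)^2/(4*7)
= 42.0825/28 = 1.5029


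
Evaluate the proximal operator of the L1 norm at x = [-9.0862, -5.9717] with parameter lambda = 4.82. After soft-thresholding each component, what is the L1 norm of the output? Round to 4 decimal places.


Soft-thresholding with lambda = 4.82:
prox(-9.0862) = sign(-9.0862)*max(|-9.0862| - 4.82, 0) = -4.2662
prox(-5.9717) = sign(-5.9717)*max(|-5.9717| - 4.82, 0) = -1.1517
prox(x) = [-4.2662, -1.1517]
||prox(x)||_1 = 4.2662 + 1.1517 = 5.4179


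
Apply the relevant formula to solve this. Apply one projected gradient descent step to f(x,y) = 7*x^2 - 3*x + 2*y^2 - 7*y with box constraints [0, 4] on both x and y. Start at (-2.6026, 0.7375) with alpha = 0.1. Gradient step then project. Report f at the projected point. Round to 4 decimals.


Step 1: Compute gradient at (-2.6026, 0.7375).
grad_x = 2*7*-2.6026 - 3 = -39.4364
grad_y = 2*2*0.7375 - 7 = -4.05
Step 2: Gradient step.
x_raw = -2.6026 - 0.1*-39.4364 = 1.341
y_raw = 0.7375 - 0.1*-4.05 = 1.1425
Step 3: Project onto [0, 4].
x_proj = clip(1.341) = 1.341
y_proj = clip(1.1425) = 1.1425
Step 4: Evaluate f.
f(1.341, 1.1425) = 3.1787


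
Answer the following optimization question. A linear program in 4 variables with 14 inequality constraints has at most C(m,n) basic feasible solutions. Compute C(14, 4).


Each vertex corresponds to some choice of n active constraints out of m, so the number of vertices is at most C(m, n) = m! / (n!(m-n)!).
m = 14, n = 4
Numerator: 14 * 13 * 12 * 11
Denominator: 4! = 24
C(14, 4) = 1001


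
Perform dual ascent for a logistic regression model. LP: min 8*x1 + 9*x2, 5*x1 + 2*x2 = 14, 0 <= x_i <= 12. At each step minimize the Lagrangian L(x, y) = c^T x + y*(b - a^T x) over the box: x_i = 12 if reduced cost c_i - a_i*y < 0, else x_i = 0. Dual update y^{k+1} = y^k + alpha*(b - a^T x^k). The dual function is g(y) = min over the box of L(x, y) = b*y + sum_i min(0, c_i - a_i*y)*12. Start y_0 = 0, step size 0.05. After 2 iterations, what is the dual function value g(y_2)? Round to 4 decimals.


Dual ascent for LP: min 8*x1 + 9*x2, 5*x1 + 2*x2 = 14, 0 <= x_i <= 12
Step 1: y^k = 0.0, reduced costs: (8.0, 9.0)
  x^k = (0.0, 0.0), subgradient = b - a^T x = 14.0
  y^{k+1} = 0.0 + 0.05*14.0 = 0.7
Step 2: y^k = 0.7, reduced costs: (4.5, 7.6)
  x^k = (0.0, 0.0), subgradient = b - a^T x = 14.0
  y^{k+1} = 0.7 + 0.05*14.0 = 1.4
Dual objective at y_2 = 1.4: reduced costs (1.0, 6.2), box minimizer x = (0.0, 0.0)
g(y_2) = b*y + (c1 - a1*y)*x1 + (c2 - a2*y)*x2 = 14*1.4 + 1.0*0.0 + 6.2*0.0 = 19.6 + 0.0 + 0.0 = 19.6


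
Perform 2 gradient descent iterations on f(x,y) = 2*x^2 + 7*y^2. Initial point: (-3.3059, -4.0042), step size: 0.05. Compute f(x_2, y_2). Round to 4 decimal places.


Gradient descent on f(x,y) = 2*x^2 + 7*y^2.
Starting point: (-3.3059, -4.0042), alpha = 0.05
Step 1: grad_x = 2*2*-3.3059 = -13.2236, grad_y = 2*7*-4.0042 = -56.0588
  x_1 = -3.3059 - 0.05*-13.2236 = -2.6447
  y_1 = -4.0042 - 0.05*-56.0588 = -1.2013
Step 2: grad_x = 2*2*-2.6447 = -10.5789, grad_y = 2*7*-1.2013 = -16.8176
  x_2 = -2.6447 - 0.05*-10.5789 = -2.1158
  y_2 = -1.2013 - 0.05*-16.8176 = -0.3604
f(-2.1158, -0.3604) = 2*(-2.1158)^2 + 7*(-0.3604)^2 = 9.8621


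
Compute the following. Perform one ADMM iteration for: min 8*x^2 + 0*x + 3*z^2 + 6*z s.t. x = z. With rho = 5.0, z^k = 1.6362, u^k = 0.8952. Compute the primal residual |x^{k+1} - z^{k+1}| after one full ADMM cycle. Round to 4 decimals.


ADMM iteration with rho = 5.0, z^k = 1.6362, u^k = 0.8952
Step 1: x-update.
Minimize 8*x^2 + 0*x + (5.0/2)*(x - 1.6362 + 0.8952)^2
FOC: (2*8 + 5.0)*x = 0 + 5.0*(1.6362 - 0.8952)
x^{k+1} = 0.1764
Step 2: z-update.
Minimize 3*z^2 + 6*z + (5.0/2)*(0.1764 - z + 0.8952)^2
FOC: (2*3 + 5.0)*z = -6 + 5.0*(0.1764 + 0.8952)
z^{k+1} = -0.0584
Step 3: u-update.
u^{k+1} = 0.8952 + 0.1764 + 0.0584 = 1.13
Step 4: Primal residual = |0.1764 + 0.0584| = 0.2348


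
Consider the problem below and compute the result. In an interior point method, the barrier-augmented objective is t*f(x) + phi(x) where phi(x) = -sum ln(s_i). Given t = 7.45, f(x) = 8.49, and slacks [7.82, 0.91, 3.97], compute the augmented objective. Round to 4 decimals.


Step 1: Compute log-barrier.
ln values: [2.0567, -0.0943, 1.3788]
phi = -(2.0567 - 0.0943 + 1.3788) = -3.3411
Step 2: Compute augmented objective.
t*f(x) = 7.45*8.49 = 63.2505
Total = 63.2505 - 3.3411 = 59.9094


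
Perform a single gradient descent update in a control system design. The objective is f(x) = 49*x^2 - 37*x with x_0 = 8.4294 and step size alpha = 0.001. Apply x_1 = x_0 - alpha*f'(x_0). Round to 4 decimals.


We compute the gradient at x_0 and apply the update.
f'(x) = 98*x - 37
f'(8.4294) = 98*8.4294 - 37 = 789.0812
x_1 = 8.4294 - 0.001*789.0812 = 7.6403


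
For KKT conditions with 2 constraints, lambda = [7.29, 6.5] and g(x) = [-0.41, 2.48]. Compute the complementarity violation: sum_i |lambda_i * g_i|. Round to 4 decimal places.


KKT complementary slackness check:
lambda_1 * g_1 = 7.29 * -0.41 = -2.9889
lambda_2 * g_2 = 6.5 * 2.48 = 16.12
Total violation = 2.9889 + 16.12 = 19.1089


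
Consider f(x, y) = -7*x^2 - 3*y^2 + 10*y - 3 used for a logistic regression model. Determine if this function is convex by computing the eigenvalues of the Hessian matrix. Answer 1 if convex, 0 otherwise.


The Hessian of f(x,y) = -7*x^2 - 3*y^2 + 10*y - 3 is:
H = [[-14, 0], [0, -6]]
Trace = -14 - 6 = -20
Determinant = -14*-6 - (0)^2 = 84
Discriminant = (-20)^2 - 4*84 = 64.0
Eigenvalues: lambda_1 = -14.0, lambda_2 = -6.0
The function is not convex.

0


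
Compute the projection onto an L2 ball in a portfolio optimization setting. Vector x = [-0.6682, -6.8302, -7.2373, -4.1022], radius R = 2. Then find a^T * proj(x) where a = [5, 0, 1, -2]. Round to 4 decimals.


Step 1: Compute ||x|| (intermediates to 6 decimals).
||x|| = sqrt((-0.6682)^2 + (-6.8302)^2 + (-7.2373)^2 + (-4.1022)^2) = 10.784465
Step 2: Project.
Since ||x|| > R, scale = R/||x|| = 2/10.784465 = 0.185452, proj(x) = scale * x
proj(x) = [-0.123919, -1.266674, -1.342172, -0.760761]
Step 3: Dot product.
a^T * proj(x) = 5*(-0.123919) + 0*(-1.266674) + 1*(-1.342172) - 2*(-0.760761) = -0.4402


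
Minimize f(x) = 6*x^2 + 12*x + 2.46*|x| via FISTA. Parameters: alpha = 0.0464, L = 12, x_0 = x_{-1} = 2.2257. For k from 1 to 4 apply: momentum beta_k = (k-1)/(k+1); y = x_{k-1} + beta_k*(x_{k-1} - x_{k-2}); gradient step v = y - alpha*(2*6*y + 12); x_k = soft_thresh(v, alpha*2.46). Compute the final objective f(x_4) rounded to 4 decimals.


FISTA on f(x) = 6*x^2 + 12*x + 2.46*|x|
L = 12, alpha = 0.0464
Iteration 1: beta = 0.0, y = 2.2257 + 0.0*(2.2257 - 2.2257) = 2.2257
  grad(y) = 38.7084, v = y - alpha*grad = 0.4296
  prox(v) = soft_thresh(0.4296, 0.1141) = 0.3155
Iteration 2: beta = 0.3333, y = 0.3155 + 0.3333*(0.3155 - 2.2257) = -0.3213
  grad(y) = 8.145, v = y - alpha*grad = -0.6992
  prox(v) = soft_thresh(-0.6992, 0.1141) = -0.585
Iteration 3: beta = 0.5, y = -0.585 + 0.5*(-0.585 - 0.3155) = -1.0353
  grad(y) = -0.4235, v = y - alpha*grad = -1.0156
  prox(v) = soft_thresh(-1.0156, 0.1141) = -0.9015
Iteration 4: beta = 0.6, y = -0.9015 + 0.6*(-0.9015 + 0.585) = -1.0914
  grad(y) = -1.0965, v = y - alpha*grad = -1.0405
  prox(v) = soft_thresh(-1.0405, 0.1141) = -0.9264
f(x_4) = 6*(-0.9264)^2 + 12*(-0.9264) + 2.46*|-0.9264| = -3.6886


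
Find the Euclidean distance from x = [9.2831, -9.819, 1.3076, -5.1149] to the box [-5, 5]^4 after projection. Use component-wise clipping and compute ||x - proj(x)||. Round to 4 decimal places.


Project each component onto [-5, 5].
clip(9.2831) = 5.0, clip(-9.819) = -5.0, clip(1.3076) = 1.3076, clip(-5.1149) = -5.0
Projection = [5.0, -5.0, 1.3076, -5.0]
Squared diffs: [18.3449, 23.2228, 0.0, 0.0132]
Distance = sqrt(41.5809) = 6.4483


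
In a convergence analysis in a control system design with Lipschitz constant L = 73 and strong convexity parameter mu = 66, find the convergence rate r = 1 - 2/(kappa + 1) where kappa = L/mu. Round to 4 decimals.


Step 1: Compute the condition number.
kappa = L/mu = 73/66 = 1.1061
Step 2: Compute the convergence rate.
r = 1 - 2/(kappa + 1) = 1 - 2*mu/(L + mu) = (L - mu)/(L + mu) = 7/139 = 0.0504


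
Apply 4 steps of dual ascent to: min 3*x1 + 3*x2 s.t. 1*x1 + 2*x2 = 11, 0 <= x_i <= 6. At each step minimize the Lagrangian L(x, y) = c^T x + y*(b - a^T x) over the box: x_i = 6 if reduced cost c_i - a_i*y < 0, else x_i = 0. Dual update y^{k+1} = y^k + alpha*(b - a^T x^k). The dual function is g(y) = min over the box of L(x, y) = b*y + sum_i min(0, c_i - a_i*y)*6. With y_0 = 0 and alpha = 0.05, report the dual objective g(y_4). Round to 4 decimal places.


Dual ascent for LP: min 3*x1 + 3*x2, 1*x1 + 2*x2 = 11, 0 <= x_i <= 6
Step 1: y^k = 0.0, reduced costs: (3.0, 3.0)
  x^k = (0.0, 0.0), subgradient = b - a^T x = 11.0
  y^{k+1} = 0.0 + 0.05*11.0 = 0.55
Step 2: y^k = 0.55, reduced costs: (2.45, 1.9)
  x^k = (0.0, 0.0), subgradient = b - a^T x = 11.0
  y^{k+1} = 0.55 + 0.05*11.0 = 1.1
Step 3: y^k = 1.1, reduced costs: (1.9, 0.8)
  x^k = (0.0, 0.0), subgradient = b - a^T x = 11.0
  y^{k+1} = 1.1 + 0.05*11.0 = 1.65
Step 4: y^k = 1.65, reduced costs: (1.35, -0.3)
  x^k = (0.0, 6.0), subgradient = b - a^T x = -1.0
  y^{k+1} = 1.65 + 0.05*-1.0 = 1.6
Dual objective at y_4 = 1.6: reduced costs (1.4, -0.2), box minimizer x = (0.0, 6.0)
g(y_4) = b*y + (c1 - a1*y)*x1 + (c2 - a2*y)*x2 = 11*1.6 + 1.4*0.0 + (-0.2)*6.0 = 17.6 + 0.0 - 1.2 = 16.4


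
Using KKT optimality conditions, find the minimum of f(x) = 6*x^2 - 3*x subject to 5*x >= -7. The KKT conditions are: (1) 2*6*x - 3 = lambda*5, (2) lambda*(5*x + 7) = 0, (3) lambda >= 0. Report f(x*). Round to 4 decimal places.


Step 1: Try lambda = 0 (constraint inactive).
Stationarity: 2*6*x - 3 = 0
x* = 3/(2*6) = 0.25
Check constraint: 5*0.25 = 1.25 >= -7 -- satisfied.
Step 2: Compute optimal value.
f(x*) = 6*0.25^2 - 3*0.25 = -0.375


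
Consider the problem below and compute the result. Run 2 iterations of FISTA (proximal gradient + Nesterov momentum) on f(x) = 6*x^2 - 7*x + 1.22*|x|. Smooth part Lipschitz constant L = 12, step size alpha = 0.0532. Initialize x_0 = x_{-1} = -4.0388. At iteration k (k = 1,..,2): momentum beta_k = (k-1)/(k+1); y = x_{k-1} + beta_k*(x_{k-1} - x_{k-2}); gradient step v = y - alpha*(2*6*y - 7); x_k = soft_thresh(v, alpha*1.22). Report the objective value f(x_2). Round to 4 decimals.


FISTA on f(x) = 6*x^2 - 7*x + 1.22*|x|
L = 12, alpha = 0.0532
Iteration 1: beta = 0.0, y = -4.0388 + 0.0*(-4.0388 + 4.0388) = -4.0388
  grad(y) = -55.4656, v = y - alpha*grad = -1.088
  prox(v) = soft_thresh(-1.088, 0.0649) = -1.0231
Iteration 2: beta = 0.3333, y = -1.0231 + 0.3333*(-1.0231 + 4.0388) = -0.0179
  grad(y) = -7.2148, v = y - alpha*grad = 0.3659
  prox(v) = soft_thresh(0.3659, 0.0649) = 0.301
f(x_2) = 6*0.301^2 - 7*0.301 + 1.22*|0.301| = -1.1962


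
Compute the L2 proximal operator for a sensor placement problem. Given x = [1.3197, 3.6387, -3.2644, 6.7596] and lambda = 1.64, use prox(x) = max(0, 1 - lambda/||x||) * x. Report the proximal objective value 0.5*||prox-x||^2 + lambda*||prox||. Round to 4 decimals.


Step 1: Compute ||x||.
||x|| = 8.4457
Step 2: Compute scaling factor.
scale = max(0, 1 - 1.64/8.4457) = 0.8058
Step 3: prox(x) = [1.0634, 2.9321, -2.6305, 5.447]
||prox(x)|| = 6.8057
Step 4: Proximal objective.
0.5*||prox-x||^2 = 1.3448
lambda*||prox|| = 11.1613
Total = 12.5062


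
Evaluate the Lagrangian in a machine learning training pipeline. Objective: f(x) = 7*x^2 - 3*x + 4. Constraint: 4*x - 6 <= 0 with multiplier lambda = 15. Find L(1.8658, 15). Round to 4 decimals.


Step 1: Evaluate f(x).
f(1.8658) = 7*1.8658^2 - 3*1.8658 + 4 = 22.7711
Step 2: Evaluate g(x).
g(1.8658) = 4*1.8658 - 6 = 1.4632
Step 3: Compute Lagrangian.
L = 22.7711 + 15*1.4632 = 44.7191


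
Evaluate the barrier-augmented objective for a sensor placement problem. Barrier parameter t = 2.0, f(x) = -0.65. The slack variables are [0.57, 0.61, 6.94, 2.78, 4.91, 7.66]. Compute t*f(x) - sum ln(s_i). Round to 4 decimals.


Step 1: Compute log-barrier.
ln values: [-0.5621, -0.4943, 1.9373, 1.0225, 1.5913, 2.036]
phi = -(-0.5621 - 0.4943 + 1.9373 + 1.0225 + 1.5913 + 2.036) = -5.5306
Step 2: Compute augmented objective.
t*f(x) = 2.0*-0.65 = -1.3
Total = -1.3 - 5.5306 = -6.8306


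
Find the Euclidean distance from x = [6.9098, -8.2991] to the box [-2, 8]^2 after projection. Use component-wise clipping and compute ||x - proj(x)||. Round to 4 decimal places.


Project each component onto [-2, 8].
clip(6.9098) = 6.9098, clip(-8.2991) = -2.0
Projection = [6.9098, -2.0]
Squared diffs: [0.0, 39.6787]
Distance = sqrt(39.6787) = 6.2991


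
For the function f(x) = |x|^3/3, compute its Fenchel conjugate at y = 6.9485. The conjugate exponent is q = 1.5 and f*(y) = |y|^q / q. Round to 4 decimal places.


The conjugate exponent q satisfies 1/p + 1/q = 1.
p = 3, so q = 3/(3 - 1) = 1.5
|y|^q = 6.9485^1.5 = 18.3163
f*(6.9485) = 18.3163 / 1.5 = 12.2108


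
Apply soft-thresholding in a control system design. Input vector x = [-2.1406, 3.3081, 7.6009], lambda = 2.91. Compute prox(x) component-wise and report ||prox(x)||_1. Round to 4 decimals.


Soft-thresholding with lambda = 2.91:
prox(-2.1406) = sign(-2.1406)*max(|-2.1406| - 2.91, 0) = 0.0
prox(3.3081) = sign(3.3081)*max(|3.3081| - 2.91, 0) = 0.3981
prox(7.6009) = sign(7.6009)*max(|7.6009| - 2.91, 0) = 4.6909
prox(x) = [0.0, 0.3981, 4.6909]
||prox(x)||_1 = 0.0 + 0.3981 + 4.6909 = 5.089


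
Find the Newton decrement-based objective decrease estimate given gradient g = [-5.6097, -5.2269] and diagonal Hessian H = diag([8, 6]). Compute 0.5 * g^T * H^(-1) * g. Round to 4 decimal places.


Step 1: H is diagonal, so H^(-1) * g = [-0.7012, -0.8712].
Step 2: g^T H^(-1) g = sum_i g_i^2 / H_ii
  = (-5.6097)^2/8 + (-5.2269)^2/6
  = 3.9336 + 4.5534 = 8.487
Step 3: Objective decrease = 0.5 * g^T H^(-1) g = 4.2435


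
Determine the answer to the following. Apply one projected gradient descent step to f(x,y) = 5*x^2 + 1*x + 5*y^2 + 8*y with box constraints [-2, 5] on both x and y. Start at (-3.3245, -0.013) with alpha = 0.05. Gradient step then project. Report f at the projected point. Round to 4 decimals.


Step 1: Compute gradient at (-3.3245, -0.013).
grad_x = 2*5*-3.3245 + 1 = -32.245
grad_y = 2*5*-0.013 + 8 = 7.87
Step 2: Gradient step.
x_raw = -3.3245 - 0.05*-32.245 = -1.7123
y_raw = -0.013 - 0.05*7.87 = -0.4065
Step 3: Project onto [-2, 5].
x_proj = clip(-1.7123) = -1.7123
y_proj = clip(-0.4065) = -0.4065
Step 4: Evaluate f.
f(-1.7123, -0.4065) = 10.521


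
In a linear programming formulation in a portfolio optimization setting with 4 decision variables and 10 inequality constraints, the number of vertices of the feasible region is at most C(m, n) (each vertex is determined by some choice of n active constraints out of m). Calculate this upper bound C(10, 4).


Each vertex corresponds to some choice of n active constraints out of m, so the number of vertices is at most C(m, n) = m! / (n!(m-n)!).
m = 10, n = 4
Numerator: 10 * 9 * 8 * 7
Denominator: 4! = 24
C(10, 4) = 210


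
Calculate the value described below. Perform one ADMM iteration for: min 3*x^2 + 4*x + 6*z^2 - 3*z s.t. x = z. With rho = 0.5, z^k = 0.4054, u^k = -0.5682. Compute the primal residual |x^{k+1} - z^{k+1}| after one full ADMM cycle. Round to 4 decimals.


ADMM iteration with rho = 0.5, z^k = 0.4054, u^k = -0.5682
Step 1: x-update.
Minimize 3*x^2 + 4*x + (0.5/2)*(x - 0.4054 - 0.5682)^2
FOC: (2*3 + 0.5)*x = -4 + 0.5*(0.4054 + 0.5682)
x^{k+1} = -0.5405
Step 2: z-update.
Minimize 6*z^2 - 3*z + (0.5/2)*(-0.5405 - z - 0.5682)^2
FOC: (2*6 + 0.5)*z = 3 + 0.5*(-0.5405 - 0.5682)
z^{k+1} = 0.1957
Step 3: u-update.
u^{k+1} = -0.5682 - 0.5405 - 0.1957 = -1.3043
Step 4: Primal residual = |-0.5405 - 0.1957| = 0.7361


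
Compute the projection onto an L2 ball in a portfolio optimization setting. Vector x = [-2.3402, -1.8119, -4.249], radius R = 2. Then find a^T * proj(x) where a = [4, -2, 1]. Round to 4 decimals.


Step 1: Compute ||x|| (intermediates to 6 decimals).
||x|| = sqrt((-2.3402)^2 + (-1.8119)^2 + (-4.249)^2) = 5.178177
Step 2: Project.
Since ||x|| > R, scale = R/||x|| = 2/5.178177 = 0.386236, proj(x) = scale * x
proj(x) = [-0.903869, -0.699821, -1.641117]
Step 3: Dot product.
a^T * proj(x) = 4*(-0.903869) - 2*(-0.699821) + 1*(-1.641117) = -3.857


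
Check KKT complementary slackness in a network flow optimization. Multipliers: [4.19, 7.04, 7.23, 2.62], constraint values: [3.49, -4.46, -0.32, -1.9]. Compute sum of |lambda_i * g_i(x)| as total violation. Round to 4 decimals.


KKT complementary slackness check:
lambda_1 * g_1 = 4.19 * 3.49 = 14.6231
lambda_2 * g_2 = 7.04 * -4.46 = -31.3984
lambda_3 * g_3 = 7.23 * -0.32 = -2.3136
lambda_4 * g_4 = 2.62 * -1.9 = -4.978
Total violation = 14.6231 + 31.3984 + 2.3136 + 4.978 = 53.3131


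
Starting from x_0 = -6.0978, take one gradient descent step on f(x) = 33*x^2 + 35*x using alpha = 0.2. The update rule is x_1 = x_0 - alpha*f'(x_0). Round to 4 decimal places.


We compute the gradient at x_0 and apply the update.
f'(x) = 66*x + 35
f'(-6.0978) = 66*-6.0978 + 35 = -367.4548
x_1 = -6.0978 - 0.2*-367.4548 = 67.3932


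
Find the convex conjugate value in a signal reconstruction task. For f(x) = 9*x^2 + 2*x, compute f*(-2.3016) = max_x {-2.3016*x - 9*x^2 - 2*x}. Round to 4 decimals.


f*(y) = sup_x {y*x - a*x^2 - b*x} = sup_x {(y-b)*x - a*x^2}
FOC: (y - b) - 2a*x = 0 => x* = (y - b)/(2a)
x* = (-2.3016 - 2)/(2*9) = -0.239
f*(-2.3016) = (y-b)^2/(4a) = (-2.3016 - 2)^2/(4*9)
= 18.5038/36 = 0.514


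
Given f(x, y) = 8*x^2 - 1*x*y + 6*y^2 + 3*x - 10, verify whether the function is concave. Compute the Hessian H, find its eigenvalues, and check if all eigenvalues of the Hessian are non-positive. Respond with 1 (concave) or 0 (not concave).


The Hessian of f(x,y) = 8*x^2 - 1*x*y + 6*y^2 + 3*x - 10 is:
H = [[16, -1], [-1, 12]]
Trace = 16 + 12 = 28
Determinant = 16*12 - (-1)^2 = 191
Discriminant = (28)^2 - 4*191 = 20.0
Eigenvalues: lambda_1 = 11.7639, lambda_2 = 16.2361
The function is not concave.

0


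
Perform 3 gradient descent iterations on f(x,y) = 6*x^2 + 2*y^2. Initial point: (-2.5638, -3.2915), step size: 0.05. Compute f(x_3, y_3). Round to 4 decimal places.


Gradient descent on f(x,y) = 6*x^2 + 2*y^2.
Starting point: (-2.5638, -3.2915), alpha = 0.05
Step 1: grad_x = 2*6*-2.5638 = -30.7656, grad_y = 2*2*-3.2915 = -13.166
  x_1 = -2.5638 - 0.05*-30.7656 = -1.0255
  y_1 = -3.2915 - 0.05*-13.166 = -2.6332
Step 2: grad_x = 2*6*-1.0255 = -12.3062, grad_y = 2*2*-2.6332 = -10.5328
  x_2 = -1.0255 - 0.05*-12.3062 = -0.4102
  y_2 = -2.6332 - 0.05*-10.5328 = -2.1066
Step 3: grad_x = 2*6*-0.4102 = -4.9225, grad_y = 2*2*-2.1066 = -8.4262
  x_3 = -0.4102 - 0.05*-4.9225 = -0.1641
  y_3 = -2.1066 - 0.05*-8.4262 = -1.6852
f(-0.1641, -1.6852) = 6*(-0.1641)^2 + 2*(-1.6852)^2 = 5.8417


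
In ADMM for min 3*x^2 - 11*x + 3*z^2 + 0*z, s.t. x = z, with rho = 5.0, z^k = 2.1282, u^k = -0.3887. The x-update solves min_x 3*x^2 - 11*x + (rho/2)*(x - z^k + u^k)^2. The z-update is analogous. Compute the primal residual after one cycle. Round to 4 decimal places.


ADMM iteration with rho = 5.0, z^k = 2.1282, u^k = -0.3887
Step 1: x-update.
Minimize 3*x^2 - 11*x + (5.0/2)*(x - 2.1282 - 0.3887)^2
FOC: (2*3 + 5.0)*x = 11 + 5.0*(2.1282 + 0.3887)
x^{k+1} = 2.144
Step 2: z-update.
Minimize 3*z^2 + 0*z + (5.0/2)*(2.144 - z - 0.3887)^2
FOC: (2*3 + 5.0)*z = 0 + 5.0*(2.144 - 0.3887)
z^{k+1} = 0.7979
Step 3: u-update.
u^{k+1} = -0.3887 + 2.144 - 0.7979 = 0.9575
Step 4: Primal residual = |2.144 - 0.7979| = 1.3462
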